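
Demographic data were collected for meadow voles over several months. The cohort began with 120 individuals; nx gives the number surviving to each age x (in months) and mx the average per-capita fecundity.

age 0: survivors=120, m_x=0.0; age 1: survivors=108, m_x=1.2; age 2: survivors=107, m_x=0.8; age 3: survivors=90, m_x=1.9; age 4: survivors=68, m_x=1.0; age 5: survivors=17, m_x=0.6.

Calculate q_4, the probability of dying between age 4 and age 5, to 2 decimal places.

0.75

lx = nx/n0 = nx/120: 1, 0.9, 0.89167…, 0.75, 0.56667…, 0.14167…
q_4 = (l_4 − l_5) / l_4 = (0.566667… − 0.141667…) / 0.566667…
     = 0.425… / 0.566667… = 0.75… → 0.75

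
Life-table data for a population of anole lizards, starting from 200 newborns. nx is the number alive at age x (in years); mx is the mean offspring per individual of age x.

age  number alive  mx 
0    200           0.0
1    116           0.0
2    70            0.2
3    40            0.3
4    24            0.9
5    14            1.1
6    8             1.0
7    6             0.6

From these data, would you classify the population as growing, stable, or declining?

declining

lx = nx/n0 = nx/200: 1, 0.58, 0.35, 0.2, 0.12, 0.07, 0.04, 0.03
R0 = Σ lx·mx = 0 + 0 + 0.07 + 0.06 + 0.108 + 0.077 + 0.04 + 0.018 = 0.373
R0 < 1, so the population is declining.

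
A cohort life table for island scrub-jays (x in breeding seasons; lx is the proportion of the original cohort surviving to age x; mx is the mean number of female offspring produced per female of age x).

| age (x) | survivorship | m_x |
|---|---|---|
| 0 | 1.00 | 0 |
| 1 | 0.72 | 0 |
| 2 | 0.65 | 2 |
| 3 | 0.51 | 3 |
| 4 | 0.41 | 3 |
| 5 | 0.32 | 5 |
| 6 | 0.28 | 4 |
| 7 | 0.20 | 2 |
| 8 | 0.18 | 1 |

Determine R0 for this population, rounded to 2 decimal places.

lx·mx by age: 0, 0, 1.3, 1.53, 1.23, 1.6, 1.12, 0.4, 0.18
R0 = Σ lx·mx = 7.36 → 7.36

7.36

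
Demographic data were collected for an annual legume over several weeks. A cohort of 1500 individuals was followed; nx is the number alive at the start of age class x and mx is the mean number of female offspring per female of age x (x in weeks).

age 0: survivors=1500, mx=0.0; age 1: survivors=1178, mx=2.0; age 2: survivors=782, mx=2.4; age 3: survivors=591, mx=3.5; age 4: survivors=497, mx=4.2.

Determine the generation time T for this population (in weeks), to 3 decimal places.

lx = nx/n0 = nx/1500: 1, 0.78533…, 0.52133…, 0.394, 0.33133…
lx·mx: 0, 1.570667…, 1.2512…, 1.379, 1.3916… → R0 = 5.592467…
x·lx·mx: 0, 1.570667…, 2.5024…, 4.137, 5.5664… → Σ = 13.776467…
T = 13.776467… / 5.592467… = 2.463397… → 2.463

2.463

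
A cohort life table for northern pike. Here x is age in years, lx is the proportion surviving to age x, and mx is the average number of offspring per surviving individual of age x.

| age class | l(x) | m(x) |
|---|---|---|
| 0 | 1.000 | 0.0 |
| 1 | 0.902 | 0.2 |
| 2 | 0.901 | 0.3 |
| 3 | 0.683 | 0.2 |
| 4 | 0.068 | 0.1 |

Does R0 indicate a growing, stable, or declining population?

R0 = Σ lx·mx = 0 + 0.1804 + 0.2703 + 0.1366 + 0.0068 = 0.5941
R0 < 1, so the population is declining.

declining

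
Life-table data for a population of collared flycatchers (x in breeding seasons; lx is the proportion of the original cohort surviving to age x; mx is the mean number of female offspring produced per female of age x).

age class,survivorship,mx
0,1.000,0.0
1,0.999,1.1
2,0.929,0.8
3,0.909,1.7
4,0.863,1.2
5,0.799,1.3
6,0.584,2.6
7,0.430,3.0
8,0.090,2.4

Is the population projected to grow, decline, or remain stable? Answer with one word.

R0 = Σ lx·mx = 0 + 1.0989 + 0.7432 + 1.5453 + 1.0356 + 1.0387 + 1.5184 + 1.29 + 0.216 = 8.4861
R0 > 1, so the population is growing.

growing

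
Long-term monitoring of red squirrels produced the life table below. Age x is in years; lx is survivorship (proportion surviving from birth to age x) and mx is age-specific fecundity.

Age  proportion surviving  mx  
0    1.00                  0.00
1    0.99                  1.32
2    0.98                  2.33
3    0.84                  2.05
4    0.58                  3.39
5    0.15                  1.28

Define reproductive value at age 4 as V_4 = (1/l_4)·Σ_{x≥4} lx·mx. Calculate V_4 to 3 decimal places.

lx·mx for x ≥ 4: 1.9662, 0.192 → sum = 2.1582
V_4 = 2.1582 / l_4 = 2.1582 / 0.58 = 3.721034… → 3.721

3.721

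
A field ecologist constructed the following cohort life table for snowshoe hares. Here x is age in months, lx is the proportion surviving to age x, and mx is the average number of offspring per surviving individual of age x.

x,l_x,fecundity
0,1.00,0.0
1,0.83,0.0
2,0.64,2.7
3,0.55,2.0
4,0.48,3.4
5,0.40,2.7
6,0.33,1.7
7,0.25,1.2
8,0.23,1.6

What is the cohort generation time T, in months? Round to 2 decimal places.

lx·mx: 0, 0, 1.728, 1.1, 1.632, 1.08, 0.561, 0.3, 0.368 → R0 = 6.769
x·lx·mx: 0, 0, 3.456, 3.3, 6.528, 5.4, 3.366, 2.1, 2.944 → Σ = 27.094
T = 27.094 / 6.769 = 4.002659… → 4.00

4.00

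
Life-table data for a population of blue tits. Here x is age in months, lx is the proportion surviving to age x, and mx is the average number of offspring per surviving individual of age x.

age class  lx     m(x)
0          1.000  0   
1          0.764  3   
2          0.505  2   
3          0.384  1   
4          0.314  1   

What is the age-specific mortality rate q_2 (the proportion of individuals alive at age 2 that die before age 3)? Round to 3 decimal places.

0.240

q_2 = (l_2 − l_3) / l_2 = (0.505 − 0.384) / 0.505
     = 0.121 / 0.505 = 0.239604… → 0.240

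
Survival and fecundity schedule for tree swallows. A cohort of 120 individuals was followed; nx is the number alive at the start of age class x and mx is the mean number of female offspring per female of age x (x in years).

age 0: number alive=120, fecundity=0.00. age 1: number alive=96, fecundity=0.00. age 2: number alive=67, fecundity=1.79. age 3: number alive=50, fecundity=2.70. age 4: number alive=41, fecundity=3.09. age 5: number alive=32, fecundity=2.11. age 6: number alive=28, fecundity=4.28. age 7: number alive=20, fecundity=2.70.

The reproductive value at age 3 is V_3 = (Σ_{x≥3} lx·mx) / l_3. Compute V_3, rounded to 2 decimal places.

10.06

lx = nx/n0 = nx/120: 1, 0.8, 0.55833…, 0.41667…, 0.34167…, 0.26667…, 0.23333…, 0.16667…
lx·mx for x ≥ 3: 1.125…, 1.05575…, 0.562667…, 0.998667…, 0.45… → sum = 4.192083…
V_3 = 4.192083… / l_3 = 4.192083… / 0.416667… = 10.061… → 10.06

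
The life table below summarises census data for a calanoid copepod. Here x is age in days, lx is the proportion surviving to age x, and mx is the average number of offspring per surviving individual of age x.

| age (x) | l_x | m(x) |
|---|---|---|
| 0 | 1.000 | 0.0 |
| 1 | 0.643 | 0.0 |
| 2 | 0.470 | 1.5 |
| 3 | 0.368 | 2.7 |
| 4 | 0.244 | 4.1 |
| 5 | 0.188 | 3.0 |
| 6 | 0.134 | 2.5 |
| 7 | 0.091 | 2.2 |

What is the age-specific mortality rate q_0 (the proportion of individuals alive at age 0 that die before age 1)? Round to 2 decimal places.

0.36

q_0 = (l_0 − l_1) / l_0 = (1 − 0.643) / 1
     = 0.357 / 1 = 0.357 → 0.36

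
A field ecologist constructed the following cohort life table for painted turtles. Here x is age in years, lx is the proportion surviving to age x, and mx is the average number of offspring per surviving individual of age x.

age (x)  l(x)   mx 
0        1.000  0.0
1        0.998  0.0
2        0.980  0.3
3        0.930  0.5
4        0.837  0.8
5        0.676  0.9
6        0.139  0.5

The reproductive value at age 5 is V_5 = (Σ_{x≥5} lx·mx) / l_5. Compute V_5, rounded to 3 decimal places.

1.003

lx·mx for x ≥ 5: 0.6084, 0.0695 → sum = 0.6779
V_5 = 0.6779 / l_5 = 0.6779 / 0.676 = 1.002811… → 1.003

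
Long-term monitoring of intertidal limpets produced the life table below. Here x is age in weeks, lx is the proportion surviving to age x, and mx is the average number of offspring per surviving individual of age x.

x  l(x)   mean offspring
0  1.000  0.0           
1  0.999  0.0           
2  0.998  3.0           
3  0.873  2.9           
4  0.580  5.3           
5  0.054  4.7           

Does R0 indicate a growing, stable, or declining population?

growing

R0 = Σ lx·mx = 0 + 0 + 2.994 + 2.5317 + 3.074 + 0.2538 = 8.8535
R0 > 1, so the population is growing.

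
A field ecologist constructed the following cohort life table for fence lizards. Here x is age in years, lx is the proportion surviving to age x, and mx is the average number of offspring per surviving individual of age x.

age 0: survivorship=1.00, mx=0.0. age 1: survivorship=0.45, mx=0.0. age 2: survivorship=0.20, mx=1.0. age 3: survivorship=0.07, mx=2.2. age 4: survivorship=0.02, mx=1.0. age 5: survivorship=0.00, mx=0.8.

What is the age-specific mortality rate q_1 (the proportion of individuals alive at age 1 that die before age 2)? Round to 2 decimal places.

0.56

q_1 = (l_1 − l_2) / l_1 = (0.45 − 0.2) / 0.45
     = 0.25 / 0.45 = 0.555556… → 0.56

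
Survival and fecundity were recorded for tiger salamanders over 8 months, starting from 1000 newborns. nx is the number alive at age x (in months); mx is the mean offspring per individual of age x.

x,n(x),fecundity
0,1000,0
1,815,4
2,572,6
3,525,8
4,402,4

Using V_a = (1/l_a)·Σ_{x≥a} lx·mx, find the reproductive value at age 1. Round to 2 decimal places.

lx = nx/n0 = nx/1000: 1, 0.815, 0.572, 0.525, 0.402
lx·mx for x ≥ 1: 3.26, 3.432, 4.2, 1.608 → sum = 12.5
V_1 = 12.5 / l_1 = 12.5 / 0.815 = 15.337423… → 15.34

15.34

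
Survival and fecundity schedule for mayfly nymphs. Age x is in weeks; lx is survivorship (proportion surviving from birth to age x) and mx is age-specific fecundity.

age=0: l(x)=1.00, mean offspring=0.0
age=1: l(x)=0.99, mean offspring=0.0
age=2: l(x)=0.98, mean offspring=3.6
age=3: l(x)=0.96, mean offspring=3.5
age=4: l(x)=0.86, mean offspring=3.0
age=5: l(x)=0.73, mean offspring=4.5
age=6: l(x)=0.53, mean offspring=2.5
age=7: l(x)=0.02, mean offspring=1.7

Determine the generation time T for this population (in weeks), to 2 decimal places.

lx·mx: 0, 0, 3.528, 3.36, 2.58, 3.285, 1.325, 0.034 → R0 = 14.112
x·lx·mx: 0, 0, 7.056, 10.08, 10.32, 16.425, 7.95, 0.238 → Σ = 52.069
T = 52.069 / 14.112 = 3.689697… → 3.69

3.69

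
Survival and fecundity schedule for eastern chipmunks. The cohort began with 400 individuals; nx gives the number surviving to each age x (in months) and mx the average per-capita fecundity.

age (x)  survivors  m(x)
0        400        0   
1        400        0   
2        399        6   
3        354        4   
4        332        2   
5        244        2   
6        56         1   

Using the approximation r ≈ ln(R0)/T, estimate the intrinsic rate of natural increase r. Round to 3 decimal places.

0.877

lx = nx/n0 = nx/400: 1, 1, 0.9975, 0.885, 0.83, 0.61, 0.14
R0 = Σ lx·mx = 0 + 0 + 5.985 + 3.54 + 1.66 + 1.22 + 0.14 = 12.545
Σ x·lx·mx = 36.17; T = 36.17/12.545 = 2.88322…
r ≈ ln(R0)/T = ln(12.545)/2.88322… = 0.87726… → 0.877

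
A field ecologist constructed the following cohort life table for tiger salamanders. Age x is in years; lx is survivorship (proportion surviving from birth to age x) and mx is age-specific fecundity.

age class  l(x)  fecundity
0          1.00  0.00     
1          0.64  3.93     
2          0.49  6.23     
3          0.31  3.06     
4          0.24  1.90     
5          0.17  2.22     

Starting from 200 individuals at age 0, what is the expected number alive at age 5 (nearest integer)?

34

Expected survivors = N0 · l_5 = 200 × 0.17 = 34 → 34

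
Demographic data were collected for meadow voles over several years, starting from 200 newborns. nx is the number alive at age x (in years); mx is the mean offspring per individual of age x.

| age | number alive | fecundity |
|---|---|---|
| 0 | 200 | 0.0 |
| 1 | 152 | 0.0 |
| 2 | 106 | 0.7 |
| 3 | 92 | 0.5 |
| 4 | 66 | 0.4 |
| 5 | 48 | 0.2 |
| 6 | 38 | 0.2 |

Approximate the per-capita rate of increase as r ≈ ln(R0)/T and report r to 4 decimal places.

lx = nx/n0 = nx/200: 1, 0.76, 0.53, 0.46, 0.33, 0.24, 0.19
R0 = Σ lx·mx = 0 + 0 + 0.371 + 0.23 + 0.132 + 0.048 + 0.038 = 0.819
Σ x·lx·mx = 2.428; T = 2.428/0.819 = 2.96459…
r ≈ ln(R0)/T = ln(0.819)/2.96459… = -0.067352… → -0.0674

-0.0674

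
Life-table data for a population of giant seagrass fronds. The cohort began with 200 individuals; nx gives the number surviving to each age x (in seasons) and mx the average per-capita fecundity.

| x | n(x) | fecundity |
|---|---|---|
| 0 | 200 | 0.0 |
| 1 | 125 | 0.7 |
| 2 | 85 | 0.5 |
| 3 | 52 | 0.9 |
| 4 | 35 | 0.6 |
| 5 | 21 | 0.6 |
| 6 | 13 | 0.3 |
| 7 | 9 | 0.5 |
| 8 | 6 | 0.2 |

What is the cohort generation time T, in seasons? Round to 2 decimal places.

2.38

lx = nx/n0 = nx/200: 1, 0.625, 0.425, 0.26, 0.175, 0.105, 0.065, 0.045, 0.03
lx·mx: 0, 0.4375, 0.2125, 0.234, 0.105, 0.063, 0.0195, 0.0225, 0.006 → R0 = 1.1
x·lx·mx: 0, 0.4375, 0.425, 0.702, 0.42, 0.315, 0.117, 0.1575, 0.048 → Σ = 2.622
T = 2.622 / 1.1 = 2.383636… → 2.38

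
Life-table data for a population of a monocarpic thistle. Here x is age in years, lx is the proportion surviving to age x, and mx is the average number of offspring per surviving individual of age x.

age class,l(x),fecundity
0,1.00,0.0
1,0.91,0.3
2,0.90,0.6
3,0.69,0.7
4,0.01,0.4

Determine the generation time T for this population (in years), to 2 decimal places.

lx·mx: 0, 0.273, 0.54, 0.483, 0.004 → R0 = 1.3
x·lx·mx: 0, 0.273, 1.08, 1.449, 0.016 → Σ = 2.818
T = 2.818 / 1.3 = 2.167692… → 2.17

2.17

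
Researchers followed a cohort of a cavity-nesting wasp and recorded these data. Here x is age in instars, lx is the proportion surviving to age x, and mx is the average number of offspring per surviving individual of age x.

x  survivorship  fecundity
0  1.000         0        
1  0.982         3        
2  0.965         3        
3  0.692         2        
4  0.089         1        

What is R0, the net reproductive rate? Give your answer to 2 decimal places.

lx·mx by age: 0, 2.946, 2.895, 1.384, 0.089
R0 = Σ lx·mx = 7.314 → 7.31

7.31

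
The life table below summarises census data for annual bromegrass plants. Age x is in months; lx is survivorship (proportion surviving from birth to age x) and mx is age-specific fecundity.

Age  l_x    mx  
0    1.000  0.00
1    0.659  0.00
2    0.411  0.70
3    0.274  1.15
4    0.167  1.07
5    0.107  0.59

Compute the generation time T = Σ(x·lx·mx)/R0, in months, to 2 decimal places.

3.02

lx·mx: 0, 0, 0.2877, 0.3151, 0.17869, 0.06313 → R0 = 0.84462
x·lx·mx: 0, 0, 0.5754, 0.9453, 0.71476, 0.31565 → Σ = 2.55111
T = 2.55111 / 0.84462 = 3.020423… → 3.02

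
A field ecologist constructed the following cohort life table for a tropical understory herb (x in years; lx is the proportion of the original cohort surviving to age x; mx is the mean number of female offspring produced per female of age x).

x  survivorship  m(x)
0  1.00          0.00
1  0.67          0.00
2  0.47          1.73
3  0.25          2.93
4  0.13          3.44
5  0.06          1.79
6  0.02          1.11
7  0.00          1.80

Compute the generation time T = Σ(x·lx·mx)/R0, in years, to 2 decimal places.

lx·mx: 0, 0, 0.8131, 0.7325, 0.4472, 0.1074, 0.0222, 0 → R0 = 2.1224
x·lx·mx: 0, 0, 1.6262, 2.1975, 1.7888, 0.537, 0.1332, 0 → Σ = 6.2827
T = 6.2827 / 2.1224 = 2.960187… → 2.96

2.96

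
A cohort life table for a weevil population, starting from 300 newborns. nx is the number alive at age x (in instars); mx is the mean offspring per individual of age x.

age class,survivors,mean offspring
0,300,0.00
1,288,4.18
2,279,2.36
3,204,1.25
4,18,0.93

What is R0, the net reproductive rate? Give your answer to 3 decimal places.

7.113

lx = nx/n0 = nx/300: 1, 0.96, 0.93, 0.68, 0.06
lx·mx by age: 0, 4.0128, 2.1948, 0.85, 0.0558
R0 = Σ lx·mx = 7.1134 → 7.113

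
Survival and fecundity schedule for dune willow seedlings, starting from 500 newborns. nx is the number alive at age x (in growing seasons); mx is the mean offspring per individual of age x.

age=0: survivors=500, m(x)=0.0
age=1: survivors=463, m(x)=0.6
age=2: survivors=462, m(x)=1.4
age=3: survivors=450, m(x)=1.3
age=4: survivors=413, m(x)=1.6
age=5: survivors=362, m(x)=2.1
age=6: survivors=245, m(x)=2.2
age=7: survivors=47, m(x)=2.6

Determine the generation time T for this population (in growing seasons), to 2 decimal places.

3.86

lx = nx/n0 = nx/500: 1, 0.926, 0.924, 0.9, 0.826, 0.724, 0.49, 0.094
lx·mx: 0, 0.5556, 1.2936, 1.17, 1.3216, 1.5204, 1.078, 0.2444 → R0 = 7.1836
x·lx·mx: 0, 0.5556, 2.5872, 3.51, 5.2864, 7.602, 6.468, 1.7108 → Σ = 27.72
T = 27.72 / 7.1836 = 3.858789… → 3.86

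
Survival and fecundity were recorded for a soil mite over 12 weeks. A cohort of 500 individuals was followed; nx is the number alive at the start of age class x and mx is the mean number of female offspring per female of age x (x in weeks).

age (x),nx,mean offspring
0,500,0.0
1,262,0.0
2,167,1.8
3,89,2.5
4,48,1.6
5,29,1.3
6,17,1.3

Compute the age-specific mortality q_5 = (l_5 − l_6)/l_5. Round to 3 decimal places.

lx = nx/n0 = nx/500: 1, 0.524, 0.334, 0.178, 0.096, 0.058, 0.034
q_5 = (l_5 − l_6) / l_5 = (0.058 − 0.034) / 0.058
     = 0.024 / 0.058 = 0.413793… → 0.414

0.414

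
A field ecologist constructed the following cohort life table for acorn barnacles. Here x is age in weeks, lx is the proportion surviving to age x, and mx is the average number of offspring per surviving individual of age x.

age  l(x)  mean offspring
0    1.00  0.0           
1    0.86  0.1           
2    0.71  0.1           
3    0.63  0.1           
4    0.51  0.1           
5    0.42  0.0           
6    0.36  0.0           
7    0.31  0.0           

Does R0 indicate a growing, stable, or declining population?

R0 = Σ lx·mx = 0 + 0.086 + 0.071 + 0.063 + 0.051 + 0 + 0 + 0 = 0.271
R0 < 1, so the population is declining.

declining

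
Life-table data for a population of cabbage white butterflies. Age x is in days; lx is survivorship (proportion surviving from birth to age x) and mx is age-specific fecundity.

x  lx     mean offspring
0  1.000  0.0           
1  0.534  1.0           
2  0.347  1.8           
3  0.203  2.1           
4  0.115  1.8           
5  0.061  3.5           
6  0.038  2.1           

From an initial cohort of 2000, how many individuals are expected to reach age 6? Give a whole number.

76

Expected survivors = N0 · l_6 = 2000 × 0.038 = 76 → 76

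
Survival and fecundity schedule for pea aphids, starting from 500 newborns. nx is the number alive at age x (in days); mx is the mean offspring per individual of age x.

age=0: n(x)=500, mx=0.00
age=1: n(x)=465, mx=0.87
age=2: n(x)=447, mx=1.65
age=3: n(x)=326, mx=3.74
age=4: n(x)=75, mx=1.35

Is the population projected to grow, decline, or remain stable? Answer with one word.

lx = nx/n0 = nx/500: 1, 0.93, 0.894, 0.652, 0.15
R0 = Σ lx·mx = 0 + 0.8091 + 1.4751 + 2.43848 + 0.2025 = 4.92518
R0 > 1, so the population is growing.

growing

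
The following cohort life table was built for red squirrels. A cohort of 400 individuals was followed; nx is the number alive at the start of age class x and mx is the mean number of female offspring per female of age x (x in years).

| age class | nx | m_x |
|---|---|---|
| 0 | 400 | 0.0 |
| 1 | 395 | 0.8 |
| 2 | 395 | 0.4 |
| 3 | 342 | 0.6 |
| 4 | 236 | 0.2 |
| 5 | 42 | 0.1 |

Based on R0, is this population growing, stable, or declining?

growing

lx = nx/n0 = nx/400: 1, 0.9875, 0.9875, 0.855, 0.59, 0.105
R0 = Σ lx·mx = 0 + 0.79 + 0.395 + 0.513 + 0.118 + 0.0105 = 1.8265
R0 > 1, so the population is growing.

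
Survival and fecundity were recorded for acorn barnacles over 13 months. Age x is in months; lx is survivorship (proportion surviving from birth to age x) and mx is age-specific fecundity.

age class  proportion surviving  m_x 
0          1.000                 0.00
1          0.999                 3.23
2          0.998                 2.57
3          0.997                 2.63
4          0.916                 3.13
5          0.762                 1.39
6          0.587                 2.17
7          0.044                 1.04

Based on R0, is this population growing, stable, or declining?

R0 = Σ lx·mx = 0 + 3.22677 + 2.56486 + 2.62211 + 2.86708 + 1.05918 + 1.27379 + 0.04576 = 13.65955
R0 > 1, so the population is growing.

growing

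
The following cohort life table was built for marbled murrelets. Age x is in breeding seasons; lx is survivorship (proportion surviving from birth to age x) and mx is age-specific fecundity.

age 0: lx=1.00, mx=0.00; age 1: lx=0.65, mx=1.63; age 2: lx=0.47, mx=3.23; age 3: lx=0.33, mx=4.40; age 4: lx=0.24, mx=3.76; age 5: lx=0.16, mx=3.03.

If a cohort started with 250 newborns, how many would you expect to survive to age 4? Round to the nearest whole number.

60

Expected survivors = N0 · l_4 = 250 × 0.24 = 60 → 60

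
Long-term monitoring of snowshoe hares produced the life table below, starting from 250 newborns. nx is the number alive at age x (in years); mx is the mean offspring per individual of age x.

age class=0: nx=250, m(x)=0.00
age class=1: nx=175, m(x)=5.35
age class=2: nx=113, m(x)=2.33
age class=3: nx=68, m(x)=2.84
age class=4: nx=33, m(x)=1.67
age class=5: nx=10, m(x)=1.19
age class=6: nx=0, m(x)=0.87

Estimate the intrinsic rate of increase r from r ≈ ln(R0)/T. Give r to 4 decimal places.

lx = nx/n0 = nx/250: 1, 0.7, 0.452, 0.272, 0.132, 0.04, 0
R0 = Σ lx·mx = 0 + 3.745 + 1.05316 + 0.77248 + 0.22044 + 0.0476 + 0 = 5.83868
Σ x·lx·mx = 9.28852; T = 9.28852/5.83868 = 1.59086…
r ≈ ln(R0)/T = ln(5.83868)/1.59086… = 1.109152… → 1.1092

1.1092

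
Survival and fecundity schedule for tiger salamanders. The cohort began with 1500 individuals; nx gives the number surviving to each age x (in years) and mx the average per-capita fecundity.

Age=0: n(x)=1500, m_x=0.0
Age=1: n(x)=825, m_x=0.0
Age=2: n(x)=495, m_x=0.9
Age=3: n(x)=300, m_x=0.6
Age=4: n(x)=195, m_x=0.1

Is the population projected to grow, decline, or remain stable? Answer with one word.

declining

lx = nx/n0 = nx/1500: 1, 0.55, 0.33, 0.2, 0.13
R0 = Σ lx·mx = 0 + 0 + 0.297 + 0.12 + 0.013 = 0.43
R0 < 1, so the population is declining.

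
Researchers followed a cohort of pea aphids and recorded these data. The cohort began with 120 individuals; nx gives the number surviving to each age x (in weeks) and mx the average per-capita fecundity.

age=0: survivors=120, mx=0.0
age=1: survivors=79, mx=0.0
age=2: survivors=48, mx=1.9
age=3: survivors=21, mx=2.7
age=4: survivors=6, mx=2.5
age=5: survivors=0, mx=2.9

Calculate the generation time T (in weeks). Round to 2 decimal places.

lx = nx/n0 = nx/120: 1, 0.65833…, 0.4, 0.175, 0.05, 0
lx·mx: 0, 0, 0.76, 0.4725, 0.125, 0 → R0 = 1.3575…
x·lx·mx: 0, 0, 1.52, 1.4175, 0.5, 0 → Σ = 3.4375…
T = 3.4375… / 1.3575… = 2.532228… → 2.53

2.53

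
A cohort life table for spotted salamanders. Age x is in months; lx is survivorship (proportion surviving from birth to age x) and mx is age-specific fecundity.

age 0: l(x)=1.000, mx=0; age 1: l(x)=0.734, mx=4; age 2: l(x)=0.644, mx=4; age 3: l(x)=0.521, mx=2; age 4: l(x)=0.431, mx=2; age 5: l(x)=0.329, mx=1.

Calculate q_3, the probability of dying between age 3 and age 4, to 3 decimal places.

0.173

q_3 = (l_3 − l_4) / l_3 = (0.521 − 0.431) / 0.521
     = 0.09 / 0.521 = 0.172745… → 0.173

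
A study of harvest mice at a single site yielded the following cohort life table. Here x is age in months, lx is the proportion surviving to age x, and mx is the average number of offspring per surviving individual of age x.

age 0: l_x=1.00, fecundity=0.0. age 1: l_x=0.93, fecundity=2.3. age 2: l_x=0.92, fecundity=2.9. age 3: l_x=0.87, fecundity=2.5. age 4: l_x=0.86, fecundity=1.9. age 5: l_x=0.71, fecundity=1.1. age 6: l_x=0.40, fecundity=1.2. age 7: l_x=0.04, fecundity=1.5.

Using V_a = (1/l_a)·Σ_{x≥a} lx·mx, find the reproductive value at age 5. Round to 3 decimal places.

lx·mx for x ≥ 5: 0.781, 0.48, 0.06 → sum = 1.321
V_5 = 1.321 / l_5 = 1.321 / 0.71 = 1.860563… → 1.861

1.861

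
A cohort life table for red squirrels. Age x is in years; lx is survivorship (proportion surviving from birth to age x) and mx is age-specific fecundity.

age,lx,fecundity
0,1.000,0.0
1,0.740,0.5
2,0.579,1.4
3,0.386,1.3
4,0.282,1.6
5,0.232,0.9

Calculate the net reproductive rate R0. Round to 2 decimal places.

2.34

lx·mx by age: 0, 0.37, 0.8106, 0.5018, 0.4512, 0.2088
R0 = Σ lx·mx = 2.3424 → 2.34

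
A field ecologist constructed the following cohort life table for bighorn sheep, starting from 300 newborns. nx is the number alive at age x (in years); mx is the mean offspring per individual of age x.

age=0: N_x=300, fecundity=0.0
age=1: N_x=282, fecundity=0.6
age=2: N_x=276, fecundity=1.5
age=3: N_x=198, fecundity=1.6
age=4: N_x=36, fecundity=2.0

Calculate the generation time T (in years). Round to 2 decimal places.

lx = nx/n0 = nx/300: 1, 0.94, 0.92, 0.66, 0.12
lx·mx: 0, 0.564, 1.38, 1.056, 0.24 → R0 = 3.24
x·lx·mx: 0, 0.564, 2.76, 3.168, 0.96 → Σ = 7.452
T = 7.452 / 3.24 = 2.3 → 2.30

2.30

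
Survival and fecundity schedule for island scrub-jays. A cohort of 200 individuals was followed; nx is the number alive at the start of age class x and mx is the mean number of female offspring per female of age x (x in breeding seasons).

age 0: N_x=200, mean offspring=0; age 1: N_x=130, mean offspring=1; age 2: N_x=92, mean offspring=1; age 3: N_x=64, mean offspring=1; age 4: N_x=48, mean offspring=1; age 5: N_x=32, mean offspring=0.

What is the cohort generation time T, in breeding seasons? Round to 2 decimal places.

lx = nx/n0 = nx/200: 1, 0.65, 0.46, 0.32, 0.24, 0.16
lx·mx: 0, 0.65, 0.46, 0.32, 0.24, 0 → R0 = 1.67
x·lx·mx: 0, 0.65, 0.92, 0.96, 0.96, 0 → Σ = 3.49
T = 3.49 / 1.67 = 2.08982… → 2.09

2.09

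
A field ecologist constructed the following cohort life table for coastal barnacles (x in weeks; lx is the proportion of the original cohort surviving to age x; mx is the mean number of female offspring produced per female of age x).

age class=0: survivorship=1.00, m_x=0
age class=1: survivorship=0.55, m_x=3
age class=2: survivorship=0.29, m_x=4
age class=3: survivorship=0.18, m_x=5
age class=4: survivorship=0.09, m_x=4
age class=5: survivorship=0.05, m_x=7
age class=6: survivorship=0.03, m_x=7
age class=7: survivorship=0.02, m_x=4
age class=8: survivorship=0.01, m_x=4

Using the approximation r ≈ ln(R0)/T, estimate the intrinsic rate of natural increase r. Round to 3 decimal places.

R0 = Σ lx·mx = 0 + 1.65 + 1.16 + 0.9 + 0.36 + 0.35 + 0.21 + 0.08 + 0.04 = 4.75
Σ x·lx·mx = 12; T = 12/4.75 = 2.52632…
r ≈ ln(R0)/T = ln(4.75)/2.52632… = 0.61677… → 0.617

0.617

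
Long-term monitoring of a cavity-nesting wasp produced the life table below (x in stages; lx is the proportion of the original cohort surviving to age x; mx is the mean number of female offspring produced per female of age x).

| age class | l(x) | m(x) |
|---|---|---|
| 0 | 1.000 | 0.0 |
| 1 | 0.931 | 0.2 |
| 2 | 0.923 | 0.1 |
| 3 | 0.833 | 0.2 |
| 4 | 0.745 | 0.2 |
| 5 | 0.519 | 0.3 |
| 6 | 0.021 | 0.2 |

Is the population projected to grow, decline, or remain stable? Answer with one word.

R0 = Σ lx·mx = 0 + 0.1862 + 0.0923 + 0.1666 + 0.149 + 0.1557 + 0.0042 = 0.754
R0 < 1, so the population is declining.

declining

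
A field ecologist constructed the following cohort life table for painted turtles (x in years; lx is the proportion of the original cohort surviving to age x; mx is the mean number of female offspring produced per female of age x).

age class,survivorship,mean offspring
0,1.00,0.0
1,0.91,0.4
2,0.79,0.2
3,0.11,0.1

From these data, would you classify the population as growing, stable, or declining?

R0 = Σ lx·mx = 0 + 0.364 + 0.158 + 0.011 = 0.533
R0 < 1, so the population is declining.

declining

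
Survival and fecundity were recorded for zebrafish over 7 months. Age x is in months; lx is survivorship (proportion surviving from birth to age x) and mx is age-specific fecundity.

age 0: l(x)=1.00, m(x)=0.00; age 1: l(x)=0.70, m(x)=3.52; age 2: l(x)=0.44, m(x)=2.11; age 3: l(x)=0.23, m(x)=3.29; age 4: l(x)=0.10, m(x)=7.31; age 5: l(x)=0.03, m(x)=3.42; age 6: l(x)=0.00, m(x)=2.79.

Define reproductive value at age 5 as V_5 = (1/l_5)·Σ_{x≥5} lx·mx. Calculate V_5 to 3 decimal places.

3.420

lx·mx for x ≥ 5: 0.1026, 0 → sum = 0.1026
V_5 = 0.1026 / l_5 = 0.1026 / 0.03 = 3.42 → 3.420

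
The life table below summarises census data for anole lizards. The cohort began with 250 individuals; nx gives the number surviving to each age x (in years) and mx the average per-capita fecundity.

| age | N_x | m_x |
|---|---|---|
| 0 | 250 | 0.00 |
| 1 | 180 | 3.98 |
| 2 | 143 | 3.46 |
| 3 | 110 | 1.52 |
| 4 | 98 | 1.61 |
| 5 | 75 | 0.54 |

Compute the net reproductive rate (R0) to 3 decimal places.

6.307

lx = nx/n0 = nx/250: 1, 0.72, 0.572, 0.44, 0.392, 0.3
lx·mx by age: 0, 2.8656, 1.97912, 0.6688, 0.63112, 0.162
R0 = Σ lx·mx = 6.30664 → 6.307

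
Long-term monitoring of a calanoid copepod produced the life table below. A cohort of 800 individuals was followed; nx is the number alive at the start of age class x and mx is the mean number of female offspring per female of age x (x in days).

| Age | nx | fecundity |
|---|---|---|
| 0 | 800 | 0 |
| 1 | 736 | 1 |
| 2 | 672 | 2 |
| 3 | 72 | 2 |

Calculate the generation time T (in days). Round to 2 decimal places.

1.73

lx = nx/n0 = nx/800: 1, 0.92, 0.84, 0.09
lx·mx: 0, 0.92, 1.68, 0.18 → R0 = 2.78
x·lx·mx: 0, 0.92, 3.36, 0.54 → Σ = 4.82
T = 4.82 / 2.78 = 1.733813… → 1.73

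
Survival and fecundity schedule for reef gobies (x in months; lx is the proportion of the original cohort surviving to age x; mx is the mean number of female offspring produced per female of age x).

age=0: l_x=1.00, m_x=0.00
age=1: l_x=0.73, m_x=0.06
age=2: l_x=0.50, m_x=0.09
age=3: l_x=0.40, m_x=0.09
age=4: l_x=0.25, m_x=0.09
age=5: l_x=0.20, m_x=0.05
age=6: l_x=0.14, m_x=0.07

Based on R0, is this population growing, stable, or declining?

declining

R0 = Σ lx·mx = 0 + 0.0438 + 0.045 + 0.036 + 0.0225 + 0.01 + 0.0098 = 0.1671
R0 < 1, so the population is declining.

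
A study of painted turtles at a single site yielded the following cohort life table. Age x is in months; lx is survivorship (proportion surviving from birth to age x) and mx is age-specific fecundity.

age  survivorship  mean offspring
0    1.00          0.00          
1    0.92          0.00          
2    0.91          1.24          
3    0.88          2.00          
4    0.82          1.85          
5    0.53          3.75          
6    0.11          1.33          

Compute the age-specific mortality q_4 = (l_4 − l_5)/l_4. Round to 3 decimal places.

q_4 = (l_4 − l_5) / l_4 = (0.82 − 0.53) / 0.82
     = 0.29 / 0.82 = 0.353659… → 0.354

0.354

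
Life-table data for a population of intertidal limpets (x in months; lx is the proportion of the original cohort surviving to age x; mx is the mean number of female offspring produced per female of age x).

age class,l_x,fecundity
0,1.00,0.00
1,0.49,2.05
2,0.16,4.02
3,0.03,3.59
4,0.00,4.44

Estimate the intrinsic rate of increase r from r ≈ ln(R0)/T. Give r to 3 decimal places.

R0 = Σ lx·mx = 0 + 1.0045 + 0.6432 + 0.1077 + 0 = 1.7554
Σ x·lx·mx = 2.614; T = 2.614/1.7554 = 1.48912…
r ≈ ln(R0)/T = ln(1.7554)/1.48912… = 0.37787… → 0.378

0.378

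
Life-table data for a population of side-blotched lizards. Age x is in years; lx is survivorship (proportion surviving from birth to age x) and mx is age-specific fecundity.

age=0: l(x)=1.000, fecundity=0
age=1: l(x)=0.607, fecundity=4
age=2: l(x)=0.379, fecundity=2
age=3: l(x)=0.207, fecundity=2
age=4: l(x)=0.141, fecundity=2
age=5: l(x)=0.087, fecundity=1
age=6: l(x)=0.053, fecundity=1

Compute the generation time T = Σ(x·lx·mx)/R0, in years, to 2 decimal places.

1.76

lx·mx: 0, 2.428, 0.758, 0.414, 0.282, 0.087, 0.053 → R0 = 4.022
x·lx·mx: 0, 2.428, 1.516, 1.242, 1.128, 0.435, 0.318 → Σ = 7.067
T = 7.067 / 4.022 = 1.757086… → 1.76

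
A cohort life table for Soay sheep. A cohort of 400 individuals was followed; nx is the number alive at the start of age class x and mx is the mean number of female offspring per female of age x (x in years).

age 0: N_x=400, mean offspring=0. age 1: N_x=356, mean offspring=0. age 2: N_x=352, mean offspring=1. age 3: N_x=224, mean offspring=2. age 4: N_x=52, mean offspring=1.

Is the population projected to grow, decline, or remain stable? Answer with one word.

lx = nx/n0 = nx/400: 1, 0.89, 0.88, 0.56, 0.13
R0 = Σ lx·mx = 0 + 0 + 0.88 + 1.12 + 0.13 = 2.13
R0 > 1, so the population is growing.

growing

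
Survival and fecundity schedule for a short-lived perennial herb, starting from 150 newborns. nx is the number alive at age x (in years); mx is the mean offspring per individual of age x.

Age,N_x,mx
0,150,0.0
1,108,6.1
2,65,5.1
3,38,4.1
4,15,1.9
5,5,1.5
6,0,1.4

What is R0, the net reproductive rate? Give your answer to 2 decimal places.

lx = nx/n0 = nx/150: 1, 0.72, 0.43333…, 0.25333…, 0.1, 0.03333…, 0
lx·mx by age: 0, 4.392, 2.21…, 1.038667…, 0.19, 0.05…, 0
R0 = Σ lx·mx = 7.880667… → 7.88

7.88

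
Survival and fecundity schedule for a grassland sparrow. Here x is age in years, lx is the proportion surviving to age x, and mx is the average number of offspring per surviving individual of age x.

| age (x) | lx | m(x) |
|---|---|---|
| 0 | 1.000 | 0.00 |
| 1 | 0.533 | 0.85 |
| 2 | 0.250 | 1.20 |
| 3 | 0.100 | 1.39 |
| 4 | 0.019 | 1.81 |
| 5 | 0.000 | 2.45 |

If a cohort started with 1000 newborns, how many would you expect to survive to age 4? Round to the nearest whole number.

19

Expected survivors = N0 · l_4 = 1000 × 0.019 = 19 → 19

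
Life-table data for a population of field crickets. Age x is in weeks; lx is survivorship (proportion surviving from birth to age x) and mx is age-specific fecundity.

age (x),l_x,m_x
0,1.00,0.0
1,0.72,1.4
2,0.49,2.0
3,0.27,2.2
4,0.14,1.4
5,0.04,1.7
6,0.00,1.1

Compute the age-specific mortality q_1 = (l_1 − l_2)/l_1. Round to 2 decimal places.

0.32

q_1 = (l_1 − l_2) / l_1 = (0.72 − 0.49) / 0.72
     = 0.23 / 0.72 = 0.319444… → 0.32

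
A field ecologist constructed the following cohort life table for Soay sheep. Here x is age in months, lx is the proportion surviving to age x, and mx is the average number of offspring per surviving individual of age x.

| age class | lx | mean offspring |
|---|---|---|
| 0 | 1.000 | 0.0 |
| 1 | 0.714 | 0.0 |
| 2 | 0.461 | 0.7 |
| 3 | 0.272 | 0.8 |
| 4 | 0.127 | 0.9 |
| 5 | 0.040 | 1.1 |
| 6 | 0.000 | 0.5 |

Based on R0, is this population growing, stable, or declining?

declining

R0 = Σ lx·mx = 0 + 0 + 0.3227 + 0.2176 + 0.1143 + 0.044 + 0 = 0.6986
R0 < 1, so the population is declining.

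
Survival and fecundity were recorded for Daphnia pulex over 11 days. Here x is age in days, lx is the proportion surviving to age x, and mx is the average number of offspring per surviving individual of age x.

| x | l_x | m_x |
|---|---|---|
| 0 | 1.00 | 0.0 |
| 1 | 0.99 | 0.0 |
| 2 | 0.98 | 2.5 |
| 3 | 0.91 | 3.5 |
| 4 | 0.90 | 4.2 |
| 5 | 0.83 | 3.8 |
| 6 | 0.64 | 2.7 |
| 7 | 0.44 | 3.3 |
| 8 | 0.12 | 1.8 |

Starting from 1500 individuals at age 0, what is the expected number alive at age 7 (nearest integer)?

Expected survivors = N0 · l_7 = 1500 × 0.44 = 660 → 660

660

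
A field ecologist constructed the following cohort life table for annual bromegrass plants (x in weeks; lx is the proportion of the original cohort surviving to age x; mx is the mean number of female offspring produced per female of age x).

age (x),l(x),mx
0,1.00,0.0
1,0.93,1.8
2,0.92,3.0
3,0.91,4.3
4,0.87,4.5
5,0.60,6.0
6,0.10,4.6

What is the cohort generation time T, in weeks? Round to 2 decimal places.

lx·mx: 0, 1.674, 2.76, 3.913, 3.915, 3.6, 0.46 → R0 = 16.322
x·lx·mx: 0, 1.674, 5.52, 11.739, 15.66, 18, 2.76 → Σ = 55.353
T = 55.353 / 16.322 = 3.391312… → 3.39

3.39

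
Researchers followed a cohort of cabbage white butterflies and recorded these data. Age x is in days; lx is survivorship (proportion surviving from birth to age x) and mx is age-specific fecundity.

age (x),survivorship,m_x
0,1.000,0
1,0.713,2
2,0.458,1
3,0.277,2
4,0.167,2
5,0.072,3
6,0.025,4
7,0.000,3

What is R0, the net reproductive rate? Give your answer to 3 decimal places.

3.088

lx·mx by age: 0, 1.426, 0.458, 0.554, 0.334, 0.216, 0.1, 0
R0 = Σ lx·mx = 3.088 → 3.088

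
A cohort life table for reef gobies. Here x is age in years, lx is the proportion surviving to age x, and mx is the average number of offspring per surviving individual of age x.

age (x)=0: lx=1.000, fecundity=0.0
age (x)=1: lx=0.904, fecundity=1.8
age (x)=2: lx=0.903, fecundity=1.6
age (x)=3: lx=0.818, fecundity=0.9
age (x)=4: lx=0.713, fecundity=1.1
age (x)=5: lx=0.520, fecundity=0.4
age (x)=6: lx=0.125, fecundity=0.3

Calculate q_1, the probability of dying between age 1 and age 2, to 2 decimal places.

q_1 = (l_1 − l_2) / l_1 = (0.904 − 0.903) / 0.904
     = 0.001 / 0.904 = 0.001106… → 0.00

0.00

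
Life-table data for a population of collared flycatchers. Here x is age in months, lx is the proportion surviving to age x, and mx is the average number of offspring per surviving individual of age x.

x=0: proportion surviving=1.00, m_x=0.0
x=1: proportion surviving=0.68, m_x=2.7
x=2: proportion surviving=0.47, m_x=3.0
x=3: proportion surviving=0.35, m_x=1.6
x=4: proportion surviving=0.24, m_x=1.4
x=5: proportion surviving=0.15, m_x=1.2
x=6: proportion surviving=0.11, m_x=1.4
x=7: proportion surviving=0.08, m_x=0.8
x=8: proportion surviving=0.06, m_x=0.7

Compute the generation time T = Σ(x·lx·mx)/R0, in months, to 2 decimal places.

lx·mx: 0, 1.836, 1.41, 0.56, 0.336, 0.18, 0.154, 0.064, 0.042 → R0 = 4.582
x·lx·mx: 0, 1.836, 2.82, 1.68, 1.344, 0.9, 0.924, 0.448, 0.336 → Σ = 10.288
T = 10.288 / 4.582 = 2.245308… → 2.25

2.25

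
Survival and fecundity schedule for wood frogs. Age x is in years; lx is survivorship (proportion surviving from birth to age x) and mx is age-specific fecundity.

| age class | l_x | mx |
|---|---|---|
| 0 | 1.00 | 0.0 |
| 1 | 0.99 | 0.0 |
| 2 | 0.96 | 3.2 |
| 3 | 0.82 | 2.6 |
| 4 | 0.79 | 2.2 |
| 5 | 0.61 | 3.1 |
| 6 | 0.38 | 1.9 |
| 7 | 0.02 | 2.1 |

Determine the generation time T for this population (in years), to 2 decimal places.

3.50

lx·mx: 0, 0, 3.072, 2.132, 1.738, 1.891, 0.722, 0.042 → R0 = 9.597
x·lx·mx: 0, 0, 6.144, 6.396, 6.952, 9.455, 4.332, 0.294 → Σ = 33.573
T = 33.573 / 9.597 = 3.498281… → 3.50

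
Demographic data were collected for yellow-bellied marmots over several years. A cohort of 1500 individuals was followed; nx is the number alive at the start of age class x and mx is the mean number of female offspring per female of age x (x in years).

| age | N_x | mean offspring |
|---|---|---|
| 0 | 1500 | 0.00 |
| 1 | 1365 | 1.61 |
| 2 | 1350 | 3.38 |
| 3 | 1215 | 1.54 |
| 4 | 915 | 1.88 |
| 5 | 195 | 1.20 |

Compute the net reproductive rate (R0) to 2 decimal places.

lx = nx/n0 = nx/1500: 1, 0.91, 0.9, 0.81, 0.61, 0.13
lx·mx by age: 0, 1.4651, 3.042, 1.2474, 1.1468, 0.156
R0 = Σ lx·mx = 7.0573 → 7.06

7.06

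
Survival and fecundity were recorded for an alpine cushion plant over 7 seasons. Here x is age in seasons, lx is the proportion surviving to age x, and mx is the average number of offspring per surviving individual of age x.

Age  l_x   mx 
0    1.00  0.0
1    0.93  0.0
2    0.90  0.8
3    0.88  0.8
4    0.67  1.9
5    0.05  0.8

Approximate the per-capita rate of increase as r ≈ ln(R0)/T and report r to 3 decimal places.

R0 = Σ lx·mx = 0 + 0 + 0.72 + 0.704 + 1.273 + 0.04 = 2.737
Σ x·lx·mx = 8.844; T = 8.844/2.737 = 3.23128…
r ≈ ln(R0)/T = ln(2.737)/3.23128… = 0.3116… → 0.312

0.312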